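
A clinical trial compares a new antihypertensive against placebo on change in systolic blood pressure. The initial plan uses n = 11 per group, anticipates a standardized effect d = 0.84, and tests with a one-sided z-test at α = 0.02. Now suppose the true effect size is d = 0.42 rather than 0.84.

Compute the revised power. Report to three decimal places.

With d = 0.42: δ = d·√(n/2) = 0.42 × √(11/2) = 0.9850. Critical value z_{0.02} = 2.054.
Revised power = Φ(δ − 2.054) = Φ(-1.069) = 0.1426.

Power ≈ 0.143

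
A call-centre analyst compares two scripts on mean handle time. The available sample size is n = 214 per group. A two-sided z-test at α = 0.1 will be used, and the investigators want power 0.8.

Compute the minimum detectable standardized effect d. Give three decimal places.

Required noncentrality: δ = z_{0.05} + z_{0.20} = 1.645 + 0.842 = 2.486.
(Lower-tail contribution to power is negligible for δ > 0.)
δ = d·√(n/2) ⇒ d = δ/√(n/2) = 2.486/√(214/2) = 0.2404.

d ≈ 0.240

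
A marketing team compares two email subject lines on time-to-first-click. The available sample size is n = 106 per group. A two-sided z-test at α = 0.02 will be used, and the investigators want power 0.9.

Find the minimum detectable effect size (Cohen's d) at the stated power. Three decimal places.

Required noncentrality: δ = z_{0.01} + z_{0.10} = 2.326 + 1.282 = 3.608.
(The second rejection-region term Φ(−δ − z_{α/2}) is negligible and dropped.)
δ = d·√(n/2) ⇒ d = δ/√(n/2) = 3.608/√(106/2) = 0.4956.

d ≈ 0.496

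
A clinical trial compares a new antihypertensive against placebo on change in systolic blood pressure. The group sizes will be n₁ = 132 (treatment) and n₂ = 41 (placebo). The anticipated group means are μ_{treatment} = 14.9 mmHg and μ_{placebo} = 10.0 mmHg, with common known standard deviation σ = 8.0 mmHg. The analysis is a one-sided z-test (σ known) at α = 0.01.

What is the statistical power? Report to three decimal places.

Power ≈ 0.864

Standardized effect: d = |μ_{treatment} − μ_{placebo}| / σ = |14.9 − 10.0| / 8.0 = 0.6125
Noncentrality parameter: δ = d / √(1/n₁ + 1/n₂) = 0.6125 / √(1/132 + 1/41) = 3.4258
One-sided α = 0.01 → critical value z_{0.01} = 2.326.
Power = Φ(δ − 2.326) = Φ(1.099) = 0.8642.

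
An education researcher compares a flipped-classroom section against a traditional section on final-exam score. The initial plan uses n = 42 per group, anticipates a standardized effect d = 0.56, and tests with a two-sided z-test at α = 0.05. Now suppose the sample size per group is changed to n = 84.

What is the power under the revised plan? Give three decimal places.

Power ≈ 0.952

With n = 84 per group: δ = d·√(n/2) = 0.56 × √(84/2) = 3.6292. Critical value z_{0.025} = 1.960.
Revised power = Φ(δ − 1.960) + Φ(−δ − 1.960) = Φ(1.669) + Φ(-5.589) = 0.9525 + 0.0000 = 0.9525.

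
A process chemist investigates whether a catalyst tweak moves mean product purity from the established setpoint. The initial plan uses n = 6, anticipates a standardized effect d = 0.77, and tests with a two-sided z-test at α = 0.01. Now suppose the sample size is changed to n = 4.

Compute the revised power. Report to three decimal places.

With n = 4: δ = d·√n = 0.77 × √4 = 1.5400. Critical value z_{0.005} = 2.576.
Revised power = Φ(δ − 2.576) + Φ(−δ − 2.576) = Φ(-1.036) + Φ(-4.116) = 0.1501 + 0.0000 = 0.1502.

Power ≈ 0.150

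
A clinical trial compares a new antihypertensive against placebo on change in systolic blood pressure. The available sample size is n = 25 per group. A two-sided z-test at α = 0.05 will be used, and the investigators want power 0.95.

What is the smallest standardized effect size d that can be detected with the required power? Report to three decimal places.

d ≈ 1.020

Need Φ(δ − 1.960) = 0.95, so δ = 1.960 + 1.645 = 3.605.
(Lower-tail contribution to power is negligible for δ > 0.)
δ = d·√(n/2) ⇒ d = δ/√(n/2) = 3.605/√(25/2) = 1.0196.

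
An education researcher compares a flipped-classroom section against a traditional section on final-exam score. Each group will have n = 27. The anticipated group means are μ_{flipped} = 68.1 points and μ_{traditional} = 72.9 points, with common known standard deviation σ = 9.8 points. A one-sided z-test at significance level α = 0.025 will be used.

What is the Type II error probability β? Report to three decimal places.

β ≈ 0.564

Standardized effect: d = |μ_{flipped} − μ_{traditional}| / σ = |68.1 − 72.9| / 9.8 = 0.4898
Noncentrality parameter: λ = d·√(n/2) = 0.4898 × √(27/2) = 1.7996
One-sided α = 0.025 → critical value z_{0.025} = 1.960.
Power = P(Z > 1.960 − λ) = Φ(-0.160) = 0.4363.
Type II error: β = 1 − power = 1 − 0.4363 = 0.5637.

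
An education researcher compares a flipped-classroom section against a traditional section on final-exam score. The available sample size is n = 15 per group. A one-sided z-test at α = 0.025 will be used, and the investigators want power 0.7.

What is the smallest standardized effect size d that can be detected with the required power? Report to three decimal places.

d ≈ 0.907

Need Φ(δ − 1.960) = 0.7, so δ = 1.960 + 0.524 = 2.484.
δ = d·√(n/2) ⇒ d = δ/√(n/2) = 2.484/√(15/2) = 0.9072.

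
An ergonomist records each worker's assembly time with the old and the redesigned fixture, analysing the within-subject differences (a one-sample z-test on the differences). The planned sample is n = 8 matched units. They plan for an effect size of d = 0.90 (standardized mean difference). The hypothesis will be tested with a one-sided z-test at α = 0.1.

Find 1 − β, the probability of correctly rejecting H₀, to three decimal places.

Noncentrality parameter: δ = d·√n = 0.90 × √8 = 2.5456
Critical value for a one-sided test at α = 0.1: z_α = 1.282.
Power = P(Z > 1.282 − δ) = Φ(1.264) = 0.8969.

Power ≈ 0.897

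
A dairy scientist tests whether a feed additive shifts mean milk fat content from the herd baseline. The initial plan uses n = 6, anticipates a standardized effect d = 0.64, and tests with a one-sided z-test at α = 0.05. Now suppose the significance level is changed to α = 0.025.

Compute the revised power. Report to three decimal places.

Power ≈ 0.347

δ = d·√n = 0.64 × √6 = 1.5677 (unchanged). New critical value: z_{0.025} = 1.960.
Revised power = P(Z > 1.960 − δ) = Φ(-0.392) = 0.3474.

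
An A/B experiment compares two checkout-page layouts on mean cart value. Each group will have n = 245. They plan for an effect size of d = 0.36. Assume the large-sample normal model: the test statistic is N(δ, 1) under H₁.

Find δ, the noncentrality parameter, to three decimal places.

The noncentrality parameter scales effect size by the design's sample-size factor: δ = d·√(n/2) = 0.36 × √(245/2) = 3.9845

δ ≈ 3.984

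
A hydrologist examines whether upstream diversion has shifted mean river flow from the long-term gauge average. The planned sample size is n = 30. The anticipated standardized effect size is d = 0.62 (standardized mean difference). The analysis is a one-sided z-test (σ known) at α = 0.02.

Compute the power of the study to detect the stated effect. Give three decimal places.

Noncentrality parameter: δ = d·√n = 0.62 × √30 = 3.3959
Critical value for a one-sided test at α = 0.02: z_α = 2.054.
Power = P(Z > 2.054 − δ) = Φ(1.342) = 0.9102.

Power ≈ 0.910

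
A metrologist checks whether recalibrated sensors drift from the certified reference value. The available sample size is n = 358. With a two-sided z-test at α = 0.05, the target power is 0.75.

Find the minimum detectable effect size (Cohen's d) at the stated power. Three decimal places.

Need Φ(δ − 1.960) = 0.75, so δ = 1.960 + 0.674 = 2.634.
(Lower-tail contribution to power is negligible for δ > 0.)
δ = d·√n ⇒ d = δ/√n = 2.634/√358 = 0.1392.

d ≈ 0.139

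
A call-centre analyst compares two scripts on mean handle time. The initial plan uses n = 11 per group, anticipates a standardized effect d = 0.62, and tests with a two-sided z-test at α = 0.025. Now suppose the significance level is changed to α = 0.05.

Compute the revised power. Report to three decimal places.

Power ≈ 0.307

δ = d·√(n/2) = 0.62 × √(11/2) = 1.4540 (unchanged). New critical value: z_{0.025} = 1.960.
Revised power = Φ(δ − 1.960) + Φ(−δ − 1.960) = Φ(-0.506) + Φ(-3.414) = 0.3065 + 0.0003 = 0.3068.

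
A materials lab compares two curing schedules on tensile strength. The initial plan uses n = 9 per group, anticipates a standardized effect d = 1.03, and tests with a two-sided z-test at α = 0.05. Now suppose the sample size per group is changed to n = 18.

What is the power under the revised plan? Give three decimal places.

With n = 18 per group: δ = d·√(n/2) = 1.03 × √(18/2) = 3.0900. Critical value z_{0.025} = 1.960.
Revised power = Φ(δ − 1.960) + Φ(−δ − 1.960) = Φ(1.130) + Φ(-5.050) = 0.8708 + 0.0000 = 0.8708.

Power ≈ 0.871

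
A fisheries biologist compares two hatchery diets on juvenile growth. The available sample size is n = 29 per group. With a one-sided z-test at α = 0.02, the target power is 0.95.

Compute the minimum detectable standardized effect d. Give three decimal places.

Required noncentrality: δ = z_{0.02} + z_{0.05} = 2.054 + 1.645 = 3.699.
δ = d·√(n/2) ⇒ d = δ/√(n/2) = 3.699/√(29/2) = 0.9713.

d ≈ 0.971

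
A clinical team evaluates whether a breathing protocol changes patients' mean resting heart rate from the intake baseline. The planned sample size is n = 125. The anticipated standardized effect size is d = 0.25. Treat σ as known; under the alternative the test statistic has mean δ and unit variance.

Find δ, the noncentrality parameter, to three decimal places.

δ ≈ 2.795

The noncentrality parameter scales effect size by the design's sample-size factor: δ = d·√n = 0.25 × √125 = 2.7951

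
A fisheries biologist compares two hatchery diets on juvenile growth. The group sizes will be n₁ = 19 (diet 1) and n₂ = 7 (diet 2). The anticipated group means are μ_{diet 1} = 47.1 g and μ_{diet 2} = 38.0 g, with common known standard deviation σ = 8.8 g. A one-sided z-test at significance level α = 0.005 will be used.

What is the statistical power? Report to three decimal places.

Standardized effect: d = |μ_{diet 1} − μ_{diet 2}| / σ = |47.1 − 38.0| / 8.8 = 1.0341
Noncentrality parameter: λ = d / √(1/n₁ + 1/n₂) = 1.0341 / √(1/19 + 1/7) = 2.3388
Critical value for a one-sided test at α = 0.005: z_α = 2.576.
Power = Φ(λ − 2.576) = Φ(-0.237) = 0.4063.

Power ≈ 0.406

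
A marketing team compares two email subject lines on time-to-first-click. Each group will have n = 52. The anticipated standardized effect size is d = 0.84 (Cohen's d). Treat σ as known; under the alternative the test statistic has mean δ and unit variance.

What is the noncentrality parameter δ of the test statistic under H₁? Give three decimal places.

The noncentrality parameter scales effect size by the design's sample-size factor: δ = d·√(n/2) = 0.84 × √(52/2) = 4.2832

δ ≈ 4.283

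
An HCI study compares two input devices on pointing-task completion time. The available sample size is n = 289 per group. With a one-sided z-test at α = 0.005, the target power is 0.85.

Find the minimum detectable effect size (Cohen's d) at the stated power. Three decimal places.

Need Φ(δ − 2.576) = 0.85, so δ = 2.576 + 1.036 = 3.612.
δ = d·√(n/2) ⇒ d = δ/√(n/2) = 3.612/√(289/2) = 0.3005.

d ≈ 0.301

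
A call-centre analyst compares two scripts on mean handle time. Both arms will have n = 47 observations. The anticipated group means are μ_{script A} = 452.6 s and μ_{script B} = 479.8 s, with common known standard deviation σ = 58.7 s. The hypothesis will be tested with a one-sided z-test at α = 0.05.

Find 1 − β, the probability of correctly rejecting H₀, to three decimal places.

Power ≈ 0.726

Standardized effect: d = |μ_{script A} − μ_{script B}| / σ = |452.6 − 479.8| / 58.7 = 0.4634
Noncentrality parameter: δ = d·√(n/2) = 0.4634 × √(47/2) = 2.2463
Critical value for a one-sided test at α = 0.05: z_α = 1.645.
Power = Φ(δ − 1.645) = Φ(0.601) = 0.7262.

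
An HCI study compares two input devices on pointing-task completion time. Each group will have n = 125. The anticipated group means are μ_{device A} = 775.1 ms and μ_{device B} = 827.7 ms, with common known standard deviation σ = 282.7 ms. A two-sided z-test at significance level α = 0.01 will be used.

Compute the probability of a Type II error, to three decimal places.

Standardized effect: d = |μ_{device A} − μ_{device B}| / σ = |775.1 − 827.7| / 282.7 = 0.1861
Noncentrality parameter: δ = d·√(n/2) = 0.1861 × √(125/2) = 1.4710
Two-sided α = 0.01 → critical value z_{0.005} = 2.576.
Power = Φ(δ − 2.576) + Φ(−δ − 2.576) = Φ(-1.105) + Φ(-4.047) = 0.1346 + 0.0000 = 0.1346.
Type II error: β = 1 − power = 1 − 0.1346 = 0.8654.

β ≈ 0.865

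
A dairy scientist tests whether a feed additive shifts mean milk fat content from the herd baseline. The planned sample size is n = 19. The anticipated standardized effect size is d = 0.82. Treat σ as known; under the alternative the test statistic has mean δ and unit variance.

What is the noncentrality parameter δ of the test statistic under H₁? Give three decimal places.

δ = d·√n = 0.82 × √19 = 3.5743

δ ≈ 3.574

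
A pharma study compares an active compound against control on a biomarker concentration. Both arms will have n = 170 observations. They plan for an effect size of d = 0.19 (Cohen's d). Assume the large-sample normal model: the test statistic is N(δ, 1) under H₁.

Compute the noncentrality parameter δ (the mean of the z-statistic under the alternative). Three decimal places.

δ ≈ 1.752

The noncentrality parameter scales effect size by the design's sample-size factor: δ = d·√(n/2) = 0.19 × √(170/2) = 1.7517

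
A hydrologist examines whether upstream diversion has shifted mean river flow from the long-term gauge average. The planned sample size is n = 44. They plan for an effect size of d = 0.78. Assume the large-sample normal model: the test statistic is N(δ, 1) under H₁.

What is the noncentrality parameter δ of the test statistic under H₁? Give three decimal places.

The noncentrality parameter scales effect size by the design's sample-size factor: δ = d·√n = 0.78 × √44 = 5.1739

δ ≈ 5.174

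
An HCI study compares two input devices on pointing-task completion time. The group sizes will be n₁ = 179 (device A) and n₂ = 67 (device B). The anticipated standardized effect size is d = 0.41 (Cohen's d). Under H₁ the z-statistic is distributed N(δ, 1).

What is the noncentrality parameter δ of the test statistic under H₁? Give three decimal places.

δ ≈ 2.863

The noncentrality parameter scales effect size by the design's sample-size factor: δ = d / √(1/n₁ + 1/n₂) = 0.41 / √(1/179 + 1/67) = 2.8627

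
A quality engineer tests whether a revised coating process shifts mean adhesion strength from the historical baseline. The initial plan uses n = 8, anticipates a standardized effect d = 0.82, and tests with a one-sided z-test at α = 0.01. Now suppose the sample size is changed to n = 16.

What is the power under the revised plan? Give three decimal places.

With n = 16: δ = d·√n = 0.82 × √16 = 3.2800. Critical value z_{0.01} = 2.326.
Revised power = P(Z > 2.326 − δ) = Φ(0.954) = 0.8299.

Power ≈ 0.830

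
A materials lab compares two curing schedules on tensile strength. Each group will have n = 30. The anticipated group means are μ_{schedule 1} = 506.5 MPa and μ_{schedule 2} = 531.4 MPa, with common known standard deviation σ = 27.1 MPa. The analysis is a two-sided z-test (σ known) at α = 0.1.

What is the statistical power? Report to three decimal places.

Power ≈ 0.972

Standardized effect: d = |μ_{schedule 1} − μ_{schedule 2}| / σ = |506.5 − 531.4| / 27.1 = 0.9188
Noncentrality parameter: δ = d·√(n/2) = 0.9188 × √(30/2) = 3.5586
Two-sided α = 0.1 → critical value z_{0.05} = 1.645.
Power = Φ(δ − 1.645) + Φ(−δ − 1.645) = Φ(1.914) + Φ(-5.203) = 0.9722 + 0.0000 = 0.9722.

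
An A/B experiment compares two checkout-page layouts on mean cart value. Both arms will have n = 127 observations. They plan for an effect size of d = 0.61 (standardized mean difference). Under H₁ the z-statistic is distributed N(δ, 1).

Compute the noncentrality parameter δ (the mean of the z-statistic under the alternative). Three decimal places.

The noncentrality parameter scales effect size by the design's sample-size factor: δ = d·√(n/2) = 0.61 × √(127/2) = 4.8609

δ ≈ 4.861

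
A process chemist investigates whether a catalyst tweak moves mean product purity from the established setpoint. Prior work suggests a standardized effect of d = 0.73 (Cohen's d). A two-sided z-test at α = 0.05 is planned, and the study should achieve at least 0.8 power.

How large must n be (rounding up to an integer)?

n = 15

Set Φ(δ − 1.960) = 0.8; then δ − 1.960 = Φ⁻¹(0.8) = 0.842, giving δ = 2.802.
(Ignoring the negligible lower-tail rejection probability gives the usual closed-form inversion.)
δ = d·√n ⇒ n = (δ/d)² = (2.802 / 0.73)² = 14.73.
Rounding up, n = 15.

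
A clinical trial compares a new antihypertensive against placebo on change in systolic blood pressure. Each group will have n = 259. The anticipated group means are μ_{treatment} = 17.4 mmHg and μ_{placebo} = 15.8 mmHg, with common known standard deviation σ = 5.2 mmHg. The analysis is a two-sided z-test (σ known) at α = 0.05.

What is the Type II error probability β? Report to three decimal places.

Standardized effect: d = |μ_{treatment} − μ_{placebo}| / σ = |17.4 − 15.8| / 5.2 = 0.3077
Noncentrality parameter: δ = d·√(n/2) = 0.3077 × √(259/2) = 3.5015
Two-sided α = 0.05 → critical value z_{0.025} = 1.960.
Power = Φ(δ − 1.960) + Φ(−δ − 1.960) = Φ(1.542) + Φ(-5.461) = 0.9384 + 0.0000 = 0.9384.
Type II error: β = 1 − power = 1 − 0.9384 = 0.0616.

β ≈ 0.062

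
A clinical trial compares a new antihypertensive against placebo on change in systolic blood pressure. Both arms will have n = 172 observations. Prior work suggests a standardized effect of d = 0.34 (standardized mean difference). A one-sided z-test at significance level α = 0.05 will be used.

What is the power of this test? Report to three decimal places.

Noncentrality parameter: δ = d·√(n/2) = 0.34 × √(172/2) = 3.1530
One-sided α = 0.05 → critical value z_{0.05} = 1.645.
Power = P(Z > 1.645 − δ) = Φ(1.508) = 0.9342.

Power ≈ 0.934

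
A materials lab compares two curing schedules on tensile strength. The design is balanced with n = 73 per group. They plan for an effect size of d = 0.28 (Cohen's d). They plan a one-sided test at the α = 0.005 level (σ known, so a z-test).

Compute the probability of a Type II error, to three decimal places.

Noncentrality parameter: δ = d·√(n/2) = 0.28 × √(73/2) = 1.6916
Critical value for a one-sided test at α = 0.005: z_α = 2.576.
Power = P(Z > 2.576 − δ) = Φ(-0.884) = 0.1883.
Type II error: β = 1 − power = 1 − 0.1883 = 0.8117.

β ≈ 0.812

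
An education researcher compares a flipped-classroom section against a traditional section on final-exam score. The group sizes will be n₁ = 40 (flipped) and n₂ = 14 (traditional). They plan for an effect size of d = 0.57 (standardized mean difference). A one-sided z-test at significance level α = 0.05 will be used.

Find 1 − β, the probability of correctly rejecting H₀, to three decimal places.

Power ≈ 0.576

Noncentrality parameter: δ = d / √(1/n₁ + 1/n₂) = 0.57 / √(1/40 + 1/14) = 1.8356
One-sided α = 0.05 → critical value z_{0.05} = 1.645.
Power = Φ(δ − 1.645) = Φ(0.191) = 0.5756.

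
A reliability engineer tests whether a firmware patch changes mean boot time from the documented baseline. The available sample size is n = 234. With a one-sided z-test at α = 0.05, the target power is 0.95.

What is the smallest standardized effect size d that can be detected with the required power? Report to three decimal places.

d ≈ 0.215

Need Φ(δ − 1.645) = 0.95, so δ = 1.645 + 1.645 = 3.290.
δ = d·√n ⇒ d = δ/√n = 3.290/√234 = 0.2151.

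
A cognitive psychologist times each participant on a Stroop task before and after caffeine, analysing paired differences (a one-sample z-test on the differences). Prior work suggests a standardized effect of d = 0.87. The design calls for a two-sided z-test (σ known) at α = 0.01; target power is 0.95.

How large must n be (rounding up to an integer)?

n = 24

For power 0.95 need Φ(δ − z_{0.005}) = 0.95, so δ = z_{0.005} + z_{0.05} = 2.576 + 1.645 = 4.221.
(The Φ(−δ − z_{α/2}) term is vanishingly small for δ > 0 and is dropped in the standard sample-size formula.)
δ = d·√n ⇒ n = (δ/d)² = (4.221 / 0.87)² = 23.54.
Rounding up, n = 24.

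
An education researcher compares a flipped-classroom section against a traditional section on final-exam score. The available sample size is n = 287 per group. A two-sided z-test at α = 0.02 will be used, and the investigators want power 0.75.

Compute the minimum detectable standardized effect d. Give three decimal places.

Required noncentrality: δ = z_{0.01} + z_{0.25} = 2.326 + 0.674 = 3.001.
(The second rejection-region term Φ(−δ − z_{α/2}) is negligible and dropped.)
δ = d·√(n/2) ⇒ d = δ/√(n/2) = 3.001/√(287/2) = 0.2505.

d ≈ 0.251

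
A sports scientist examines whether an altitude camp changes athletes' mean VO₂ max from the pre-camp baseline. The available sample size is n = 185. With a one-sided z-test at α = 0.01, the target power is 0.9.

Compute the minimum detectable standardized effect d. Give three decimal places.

d ≈ 0.265

Need Φ(δ − 2.326) = 0.9, so δ = 2.326 + 1.282 = 3.608.
δ = d·√n ⇒ d = δ/√n = 3.608/√185 = 0.2653.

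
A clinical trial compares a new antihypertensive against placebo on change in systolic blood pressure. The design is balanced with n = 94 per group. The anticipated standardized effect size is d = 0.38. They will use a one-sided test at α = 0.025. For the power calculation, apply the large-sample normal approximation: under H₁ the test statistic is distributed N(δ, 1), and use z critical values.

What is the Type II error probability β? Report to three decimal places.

Noncentrality parameter: δ = d·√(n/2) = 0.38 × √(94/2) = 2.6051
Critical value for a one-sided test at α = 0.025: z_α = 1.960.
Power = P(Z > 1.960 − δ) = Φ(0.645) = 0.7406.
Type II error: β = 1 − power = 1 − 0.7406 = 0.2594.

β ≈ 0.259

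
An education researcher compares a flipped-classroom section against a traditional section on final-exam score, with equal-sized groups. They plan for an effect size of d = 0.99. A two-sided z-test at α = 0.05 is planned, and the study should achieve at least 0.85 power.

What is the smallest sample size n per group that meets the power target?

n = 19 per group

For power 0.85 need Φ(δ − z_{0.025}) = 0.85, so δ = z_{0.025} + z_{0.15} = 1.960 + 1.036 = 2.996.
(For δ > 0 the lower-tail rejection region contributes negligibly to power, so the one-term inversion is standard.)
δ = d·√(n/2) ⇒ n = 2(δ/d)² = 2 × (2.996 / 0.99)² = 18.32.
Rounding up, n = 19 per group.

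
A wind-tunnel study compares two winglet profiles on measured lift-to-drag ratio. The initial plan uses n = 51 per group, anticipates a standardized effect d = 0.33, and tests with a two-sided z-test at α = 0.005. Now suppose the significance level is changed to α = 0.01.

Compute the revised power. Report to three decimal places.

δ = d·√(n/2) = 0.33 × √(51/2) = 1.6664 (unchanged). New critical value: z_{0.005} = 2.576.
Revised power = Φ(δ − 2.576) + Φ(−δ − 2.576) = Φ(-0.909) + Φ(-4.242) = 0.1816 + 0.0000 = 0.1816.

Power ≈ 0.182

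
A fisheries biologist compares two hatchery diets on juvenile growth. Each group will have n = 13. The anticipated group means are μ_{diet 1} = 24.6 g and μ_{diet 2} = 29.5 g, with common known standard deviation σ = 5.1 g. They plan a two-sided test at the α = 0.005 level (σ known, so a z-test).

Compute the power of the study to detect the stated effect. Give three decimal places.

Power ≈ 0.360

Standardized effect: d = |μ_{diet 1} − μ_{diet 2}| / σ = |24.6 − 29.5| / 5.1 = 0.9608
Noncentrality parameter: δ = d·√(n/2) = 0.9608 × √(13/2) = 2.4495
Two-sided α = 0.005 → critical value z_{0.0025} = 2.807.
Power = Φ(δ − 2.807) + Φ(−δ − 2.807) = Φ(-0.358) + Φ(-5.257) = 0.3604 + 0.0000 = 0.3604.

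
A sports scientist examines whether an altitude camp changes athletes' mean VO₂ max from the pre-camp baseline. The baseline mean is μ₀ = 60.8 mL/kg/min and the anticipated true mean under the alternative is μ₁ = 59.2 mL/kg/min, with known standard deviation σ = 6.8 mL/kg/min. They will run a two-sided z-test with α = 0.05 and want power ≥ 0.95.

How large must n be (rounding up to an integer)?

n = 235

Standardized effect: d = |μ₁ − μ₀| / σ = |59.2 − 60.8| / 6.8 = 0.2353
Set Φ(δ − 1.960) = 0.95; then δ − 1.960 = Φ⁻¹(0.95) = 1.645, giving δ = 3.605.
(The Φ(−δ − z_{α/2}) term is vanishingly small for δ > 0 and is dropped in the standard sample-size formula.)
δ = d·√n ⇒ n = (δ/d)² = (3.605 / 0.2353)² = 234.72.
Round up to the next whole unit.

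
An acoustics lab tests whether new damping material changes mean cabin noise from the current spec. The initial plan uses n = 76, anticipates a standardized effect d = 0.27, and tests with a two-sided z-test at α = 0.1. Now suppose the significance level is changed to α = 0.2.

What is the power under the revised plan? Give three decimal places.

δ = d·√n = 0.27 × √76 = 2.3538 (unchanged). New critical value: z_{0.1} = 1.282.
Revised power = Φ(δ − 1.282) + Φ(−δ − 1.282) = Φ(1.072) + Φ(-3.635) = 0.8582 + 0.0001 = 0.8583.

Power ≈ 0.858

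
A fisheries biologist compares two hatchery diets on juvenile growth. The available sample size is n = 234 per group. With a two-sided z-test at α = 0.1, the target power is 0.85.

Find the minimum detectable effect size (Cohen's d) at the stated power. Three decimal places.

d ≈ 0.248

Required noncentrality: δ = z_{0.05} + z_{0.15} = 1.645 + 1.036 = 2.681.
(Lower-tail contribution to power is negligible for δ > 0.)
δ = d·√(n/2) ⇒ d = δ/√(n/2) = 2.681/√(234/2) = 0.2479.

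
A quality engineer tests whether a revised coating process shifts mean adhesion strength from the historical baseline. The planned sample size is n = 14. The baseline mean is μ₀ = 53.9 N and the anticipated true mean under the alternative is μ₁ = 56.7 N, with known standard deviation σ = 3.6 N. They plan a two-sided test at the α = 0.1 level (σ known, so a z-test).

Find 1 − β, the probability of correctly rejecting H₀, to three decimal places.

Standardized effect: d = |μ₁ − μ₀| / σ = |56.7 − 53.9| / 3.6 = 0.7778
Noncentrality parameter: δ = d·√n = 0.7778 × √14 = 2.9102
Two-sided α = 0.1 → critical value z_{0.05} = 1.645.
Power = Φ(δ − 1.645) + Φ(−δ − 1.645) = Φ(1.265) + Φ(-4.555) = 0.8971 + 0.0000 = 0.8971.

Power ≈ 0.897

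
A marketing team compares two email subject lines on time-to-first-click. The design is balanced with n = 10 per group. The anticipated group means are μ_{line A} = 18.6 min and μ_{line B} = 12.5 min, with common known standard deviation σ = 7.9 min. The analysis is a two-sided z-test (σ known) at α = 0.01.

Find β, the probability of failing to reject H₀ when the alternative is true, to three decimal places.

Standardized effect: d = |μ_{line A} − μ_{line B}| / σ = |18.6 − 12.5| / 7.9 = 0.7722
Noncentrality parameter: δ = d·√(n/2) = 0.7722 × √(10/2) = 1.7266
Critical value for a two-sided test at α = 0.01: z_{α/2} = 2.576.
Power = Φ(δ − 2.576) + Φ(−δ − 2.576) = Φ(-0.849) + Φ(-4.302) = 0.1979 + 0.0000 = 0.1979.
Type II error: β = 1 − power = 1 − 0.1979 = 0.8021.

β ≈ 0.802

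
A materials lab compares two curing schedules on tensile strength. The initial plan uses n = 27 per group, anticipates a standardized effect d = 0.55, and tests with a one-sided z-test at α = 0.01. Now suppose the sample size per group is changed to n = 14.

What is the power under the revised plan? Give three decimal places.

Power ≈ 0.192

With n = 14 per group: δ = d·√(n/2) = 0.55 × √(14/2) = 1.4552. Critical value z_{0.01} = 2.326.
Revised power = P(Z > 2.326 − δ) = Φ(-0.871) = 0.1918.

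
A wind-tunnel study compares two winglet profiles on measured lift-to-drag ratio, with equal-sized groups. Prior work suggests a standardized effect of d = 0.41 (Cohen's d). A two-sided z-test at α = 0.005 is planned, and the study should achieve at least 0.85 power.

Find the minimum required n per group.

For power 0.85 need Φ(δ − z_{0.0025}) = 0.85, so δ = z_{0.0025} + z_{0.15} = 2.807 + 1.036 = 3.843.
(The Φ(−δ − z_{α/2}) term is vanishingly small for δ > 0 and is dropped in the standard sample-size formula.)
δ = d·√(n/2) ⇒ n = 2(δ/d)² = 2 × (3.843 / 0.41)² = 175.76.
Round up to the next whole unit.

n = 176 per group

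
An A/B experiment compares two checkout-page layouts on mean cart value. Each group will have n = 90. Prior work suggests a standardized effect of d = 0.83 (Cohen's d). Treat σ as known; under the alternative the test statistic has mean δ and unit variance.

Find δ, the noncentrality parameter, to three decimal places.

δ ≈ 5.568

δ = d·√(n/2) = 0.83 × √(90/2) = 5.5678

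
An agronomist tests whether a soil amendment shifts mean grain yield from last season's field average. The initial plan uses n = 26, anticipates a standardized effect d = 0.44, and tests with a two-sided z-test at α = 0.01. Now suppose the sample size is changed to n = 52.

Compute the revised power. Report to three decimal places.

Power ≈ 0.725

With n = 52: δ = d·√n = 0.44 × √52 = 3.1729. Critical value z_{0.005} = 2.576.
Revised power = Φ(δ − 2.576) + Φ(−δ − 2.576) = Φ(0.597) + Φ(-5.749) = 0.7248 + 0.0000 = 0.7248.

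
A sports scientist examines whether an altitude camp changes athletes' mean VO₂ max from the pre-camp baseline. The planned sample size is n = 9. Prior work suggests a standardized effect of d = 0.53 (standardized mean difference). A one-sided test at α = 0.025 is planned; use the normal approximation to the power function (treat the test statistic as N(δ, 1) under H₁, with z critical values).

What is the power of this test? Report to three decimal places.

Power ≈ 0.356

Noncentrality parameter: δ = d·√n = 0.53 × √9 = 1.5900
One-sided α = 0.025 → critical value z_{0.025} = 1.960.
Power = P(Z > 1.960 − δ) = Φ(-0.370) = 0.3557.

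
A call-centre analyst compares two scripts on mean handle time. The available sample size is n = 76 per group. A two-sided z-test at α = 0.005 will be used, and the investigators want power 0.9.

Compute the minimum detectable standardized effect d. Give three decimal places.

Required noncentrality: δ = z_{0.0025} + z_{0.10} = 2.807 + 1.282 = 4.089.
(The second rejection-region term Φ(−δ − z_{α/2}) is negligible and dropped.)
δ = d·√(n/2) ⇒ d = δ/√(n/2) = 4.089/√(76/2) = 0.6633.

d ≈ 0.663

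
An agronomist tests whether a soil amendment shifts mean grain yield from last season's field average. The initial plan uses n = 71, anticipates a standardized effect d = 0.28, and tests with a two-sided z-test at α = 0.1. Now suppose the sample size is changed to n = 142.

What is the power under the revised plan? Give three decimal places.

With n = 142: δ = d·√n = 0.28 × √142 = 3.3366. Critical value z_{0.05} = 1.645.
Revised power = Φ(δ − 1.645) + Φ(−δ − 1.645) = Φ(1.692) + Φ(-4.981) = 0.9547 + 0.0000 = 0.9547.

Power ≈ 0.955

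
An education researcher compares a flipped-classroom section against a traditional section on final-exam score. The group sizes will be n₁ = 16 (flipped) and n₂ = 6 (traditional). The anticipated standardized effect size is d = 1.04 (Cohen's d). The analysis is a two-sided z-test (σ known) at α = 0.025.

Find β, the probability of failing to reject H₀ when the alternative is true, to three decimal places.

β ≈ 0.527

Noncentrality parameter: δ = d / √(1/n₁ + 1/n₂) = 1.04 / √(1/16 + 1/6) = 2.1725
Critical value for a two-sided test at α = 0.025: z_{α/2} = 2.241.
Power = Φ(δ − 2.241) + Φ(−δ − 2.241) = Φ(-0.069) + Φ(-4.414) = 0.4725 + 0.0000 = 0.4725.
Type II error: β = 1 − power = 1 − 0.4725 = 0.5275.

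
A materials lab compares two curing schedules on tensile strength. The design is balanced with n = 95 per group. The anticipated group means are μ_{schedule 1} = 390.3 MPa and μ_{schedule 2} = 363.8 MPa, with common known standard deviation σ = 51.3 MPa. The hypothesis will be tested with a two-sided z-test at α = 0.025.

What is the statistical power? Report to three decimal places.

Standardized effect: d = |μ_{schedule 1} − μ_{schedule 2}| / σ = |390.3 − 363.8| / 51.3 = 0.5166
Noncentrality parameter: δ = d·√(n/2) = 0.5166 × √(95/2) = 3.5602
Critical value for a two-sided test at α = 0.025: z_{α/2} = 2.241.
Power = Φ(δ − 2.241) + Φ(−δ − 2.241) = Φ(1.319) + Φ(-5.802) = 0.9064 + 0.0000 = 0.9064.

Power ≈ 0.906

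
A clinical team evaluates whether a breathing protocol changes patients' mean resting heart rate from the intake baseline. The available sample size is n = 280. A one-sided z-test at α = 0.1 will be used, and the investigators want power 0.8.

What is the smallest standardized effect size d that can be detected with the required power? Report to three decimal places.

Required noncentrality: δ = z_{0.1} + z_{0.20} = 1.282 + 0.842 = 2.123.
δ = d·√n ⇒ d = δ/√n = 2.123/√280 = 0.1269.

d ≈ 0.127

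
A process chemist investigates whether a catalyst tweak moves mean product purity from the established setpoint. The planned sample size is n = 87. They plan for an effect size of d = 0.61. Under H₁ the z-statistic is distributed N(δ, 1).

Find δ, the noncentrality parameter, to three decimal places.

The noncentrality parameter scales effect size by the design's sample-size factor: δ = d·√n = 0.61 × √87 = 5.6897

δ ≈ 5.690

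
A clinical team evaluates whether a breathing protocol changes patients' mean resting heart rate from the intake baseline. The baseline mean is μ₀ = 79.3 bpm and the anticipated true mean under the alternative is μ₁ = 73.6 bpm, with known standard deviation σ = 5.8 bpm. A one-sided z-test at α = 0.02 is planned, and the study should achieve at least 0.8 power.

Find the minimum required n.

n = 9

Standardized effect: d = |μ₁ − μ₀| / σ = |73.6 − 79.3| / 5.8 = 0.9828
For power 0.8 need Φ(δ − z_{0.02}) = 0.8, so δ = z_{0.02} + z_{0.20} = 2.054 + 0.842 = 2.895.
δ = d·√n ⇒ n = (δ/d)² = (2.895 / 0.9828)² = 8.68.
Round up to the next whole unit.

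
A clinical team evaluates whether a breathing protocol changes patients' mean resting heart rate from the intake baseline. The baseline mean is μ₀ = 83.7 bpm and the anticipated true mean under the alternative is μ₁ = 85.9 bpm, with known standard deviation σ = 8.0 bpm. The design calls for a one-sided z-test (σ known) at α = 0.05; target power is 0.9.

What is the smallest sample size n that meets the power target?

Standardized effect: d = |μ₁ − μ₀| / σ = |85.9 − 83.7| / 8.0 = 0.2750
Set Φ(δ − 1.645) = 0.9; then δ − 1.645 = Φ⁻¹(0.9) = 1.282, giving δ = 2.926.
δ = d·√n ⇒ n = (δ/d)² = (2.926 / 0.2750)² = 113.24.
Rounding up, n = 114.

n = 114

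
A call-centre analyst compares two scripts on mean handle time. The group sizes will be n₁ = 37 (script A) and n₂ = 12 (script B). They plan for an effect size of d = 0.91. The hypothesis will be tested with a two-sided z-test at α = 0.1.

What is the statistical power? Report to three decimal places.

Noncentrality parameter: δ = d / √(1/n₁ + 1/n₂) = 0.91 / √(1/37 + 1/12) = 2.7393
Critical value for a two-sided test at α = 0.1: z_{α/2} = 1.645.
Power = Φ(δ − 1.645) + Φ(−δ − 1.645) = Φ(1.094) + Φ(-4.384) = 0.8631 + 0.0000 = 0.8631.

Power ≈ 0.863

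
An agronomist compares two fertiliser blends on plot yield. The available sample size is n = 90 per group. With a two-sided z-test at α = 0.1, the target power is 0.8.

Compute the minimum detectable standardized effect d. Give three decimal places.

d ≈ 0.371

Required noncentrality: δ = z_{0.05} + z_{0.20} = 1.645 + 0.842 = 2.486.
(Lower-tail contribution to power is negligible for δ > 0.)
δ = d·√(n/2) ⇒ d = δ/√(n/2) = 2.486/√(90/2) = 0.3707.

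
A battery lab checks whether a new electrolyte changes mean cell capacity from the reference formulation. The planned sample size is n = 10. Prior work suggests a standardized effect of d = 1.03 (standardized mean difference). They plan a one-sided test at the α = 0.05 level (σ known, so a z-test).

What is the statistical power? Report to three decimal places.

Power ≈ 0.947

Noncentrality parameter: δ = d·√n = 1.03 × √10 = 3.2571
One-sided α = 0.05 → critical value z_{0.05} = 1.645.
Power = Φ(δ − 1.645) = Φ(1.612) = 0.9466.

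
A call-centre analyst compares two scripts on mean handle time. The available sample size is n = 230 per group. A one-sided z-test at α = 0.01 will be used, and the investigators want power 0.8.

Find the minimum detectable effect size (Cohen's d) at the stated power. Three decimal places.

Need Φ(δ − 2.326) = 0.8, so δ = 2.326 + 0.842 = 3.168.
δ = d·√(n/2) ⇒ d = δ/√(n/2) = 3.168/√(230/2) = 0.2954.

d ≈ 0.295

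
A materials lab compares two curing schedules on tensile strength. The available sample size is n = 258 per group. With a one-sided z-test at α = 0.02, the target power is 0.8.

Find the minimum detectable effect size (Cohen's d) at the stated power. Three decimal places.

Required noncentrality: δ = z_{0.02} + z_{0.20} = 2.054 + 0.842 = 2.895.
δ = d·√(n/2) ⇒ d = δ/√(n/2) = 2.895/√(258/2) = 0.2549.

d ≈ 0.255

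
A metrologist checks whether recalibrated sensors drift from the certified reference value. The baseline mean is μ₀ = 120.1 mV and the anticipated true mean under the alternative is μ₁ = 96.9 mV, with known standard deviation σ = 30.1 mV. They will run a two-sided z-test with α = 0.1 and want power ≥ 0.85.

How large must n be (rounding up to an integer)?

n = 13

Standardized effect: d = |μ₁ − μ₀| / σ = |96.9 − 120.1| / 30.1 = 0.7708
For power 0.85 need Φ(δ − z_{0.05}) = 0.85, so δ = z_{0.05} + z_{0.15} = 1.645 + 1.036 = 2.681.
(Ignoring the negligible lower-tail rejection probability gives the usual closed-form inversion.)
δ = d·√n ⇒ n = (δ/d)² = (2.681 / 0.7708)² = 12.10.
Round up to the next whole unit.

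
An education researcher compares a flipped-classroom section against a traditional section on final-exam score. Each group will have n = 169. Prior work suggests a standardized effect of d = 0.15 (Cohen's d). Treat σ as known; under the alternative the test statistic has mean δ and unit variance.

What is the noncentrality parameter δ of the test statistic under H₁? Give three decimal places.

δ = d·√(n/2) = 0.15 × √(169/2) = 1.3789

δ ≈ 1.379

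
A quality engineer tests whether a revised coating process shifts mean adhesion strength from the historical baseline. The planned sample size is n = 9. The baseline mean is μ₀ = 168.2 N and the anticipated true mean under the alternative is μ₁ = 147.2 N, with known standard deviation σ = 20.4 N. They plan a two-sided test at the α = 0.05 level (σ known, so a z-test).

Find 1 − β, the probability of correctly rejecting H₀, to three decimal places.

Power ≈ 0.870

Standardized effect: d = |μ₁ − μ₀| / σ = |147.2 − 168.2| / 20.4 = 1.0294
Noncentrality parameter: δ = d·√n = 1.0294 × √9 = 3.0882
Two-sided α = 0.05 → critical value z_{0.025} = 1.960.
Power = Φ(δ − 1.960) + Φ(−δ − 1.960) = Φ(1.128) + Φ(-5.048) = 0.8704 + 0.0000 = 0.8704.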